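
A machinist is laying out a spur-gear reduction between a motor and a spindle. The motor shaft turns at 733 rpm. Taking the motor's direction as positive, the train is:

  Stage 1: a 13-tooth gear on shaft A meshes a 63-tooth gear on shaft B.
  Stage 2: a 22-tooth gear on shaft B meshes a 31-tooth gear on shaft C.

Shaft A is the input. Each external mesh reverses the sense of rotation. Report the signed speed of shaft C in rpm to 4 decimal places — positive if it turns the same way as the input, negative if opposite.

Stage 1 [13T→63T]: ω = 733.0000×13/63 = 151.2540 rpm, dir flips to −; running = −151.2540
Stage 2 [22T→31T]: ω = 151.2540×22/31 = 107.3415 rpm, dir flips to +; running = +107.3415

+107.3415 rpm (same as input, |ω| = 107.3415 rpm)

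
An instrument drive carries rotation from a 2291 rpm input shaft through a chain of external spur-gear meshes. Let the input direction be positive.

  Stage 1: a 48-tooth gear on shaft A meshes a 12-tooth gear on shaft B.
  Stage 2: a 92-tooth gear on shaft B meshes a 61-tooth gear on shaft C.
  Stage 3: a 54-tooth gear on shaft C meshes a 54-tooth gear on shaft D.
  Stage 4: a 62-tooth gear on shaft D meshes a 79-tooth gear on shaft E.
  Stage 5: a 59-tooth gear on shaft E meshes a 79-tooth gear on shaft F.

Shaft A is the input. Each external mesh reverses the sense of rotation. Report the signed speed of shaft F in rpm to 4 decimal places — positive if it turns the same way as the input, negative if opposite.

Stage 1 [48T→12T]: ω = 2291.0000×48/12 = 9164.0000 rpm, dir flips to −; running = −9164.0000
Stage 2 [92T→61T]: ω = 9164.0000×92/61 = 13821.1148 rpm, dir flips to +; running = +13821.1148
Stage 3 [54T→54T]: ω = 13821.1148×54/54 = 13821.1148 rpm, dir flips to −; running = −13821.1148
Stage 4 [62T→79T]: ω = 13821.1148×62/79 = 10846.9508 rpm, dir flips to +; running = +10846.9508
Stage 5 [59T→79T]: ω = 10846.9508×59/79 = 8100.8873 rpm, dir flips to −; running = −8100.8873

-8100.8873 rpm (opposite to input, |ω| = 8100.8873 rpm)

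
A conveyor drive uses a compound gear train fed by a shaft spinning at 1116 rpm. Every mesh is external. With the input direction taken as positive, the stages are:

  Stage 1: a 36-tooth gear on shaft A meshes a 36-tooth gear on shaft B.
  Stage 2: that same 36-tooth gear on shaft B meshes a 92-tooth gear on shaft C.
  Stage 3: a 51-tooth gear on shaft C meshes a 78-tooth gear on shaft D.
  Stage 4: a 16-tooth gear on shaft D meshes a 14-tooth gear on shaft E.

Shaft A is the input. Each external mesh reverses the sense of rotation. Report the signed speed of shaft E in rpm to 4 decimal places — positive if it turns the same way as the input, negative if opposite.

+326.3220 rpm (same as input, |ω| = 326.3220 rpm)

Stage 1 [36T→36T]: ω = 1116.0000×36/36 = 1116.0000 rpm, dir flips to −; running = −1116.0000
Stage 2 [36T→92T]: ω = 1116.0000×36/92 = 436.6957 rpm, dir flips to +; running = +436.6957
Stage 3 [51T→78T]: ω = 436.6957×51/78 = 285.5318 rpm, dir flips to −; running = −285.5318
Stage 4 [16T→14T]: ω = 285.5318×16/14 = 326.3220 rpm, dir flips to +; running = +326.3220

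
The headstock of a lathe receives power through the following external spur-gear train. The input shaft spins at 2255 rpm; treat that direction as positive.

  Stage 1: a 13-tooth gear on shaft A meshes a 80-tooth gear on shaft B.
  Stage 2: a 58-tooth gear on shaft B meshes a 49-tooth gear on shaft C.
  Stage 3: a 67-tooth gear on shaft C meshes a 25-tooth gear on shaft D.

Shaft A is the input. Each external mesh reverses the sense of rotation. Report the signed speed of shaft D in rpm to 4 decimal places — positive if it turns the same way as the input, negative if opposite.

Stage 1 [13T→80T]: ω = 2255.0000×13/80 = 366.4375 rpm, dir flips to −; running = −366.4375
Stage 2 [58T→49T]: ω = 366.4375×58/49 = 433.7423 rpm, dir flips to +; running = +433.7423
Stage 3 [67T→25T]: ω = 433.7423×67/25 = 1162.4295 rpm, dir flips to −; running = −1162.4295

-1162.4295 rpm (opposite to input, |ω| = 1162.4295 rpm)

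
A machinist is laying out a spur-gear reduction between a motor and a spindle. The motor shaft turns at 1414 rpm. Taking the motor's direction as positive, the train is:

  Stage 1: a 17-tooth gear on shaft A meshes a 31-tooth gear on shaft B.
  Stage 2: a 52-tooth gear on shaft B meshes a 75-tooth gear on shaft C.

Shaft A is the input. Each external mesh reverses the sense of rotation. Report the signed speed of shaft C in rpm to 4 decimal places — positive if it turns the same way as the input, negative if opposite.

+537.6241 rpm (same as input, |ω| = 537.6241 rpm)

Stage 1 [17T→31T]: ω = 1414.0000×17/31 = 775.4194 rpm, dir flips to −; running = −775.4194
Stage 2 [52T→75T]: ω = 775.4194×52/75 = 537.6241 rpm, dir flips to +; running = +537.6241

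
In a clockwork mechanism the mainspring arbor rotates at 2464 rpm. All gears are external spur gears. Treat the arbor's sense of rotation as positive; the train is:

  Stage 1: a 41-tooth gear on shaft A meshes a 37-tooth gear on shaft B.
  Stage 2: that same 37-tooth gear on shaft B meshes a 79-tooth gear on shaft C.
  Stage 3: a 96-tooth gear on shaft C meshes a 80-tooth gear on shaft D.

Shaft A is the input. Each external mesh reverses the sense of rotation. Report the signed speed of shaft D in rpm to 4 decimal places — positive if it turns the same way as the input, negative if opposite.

-1534.5418 rpm (opposite to input, |ω| = 1534.5418 rpm)

Stage 1 [41T→37T]: ω = 2464.0000×41/37 = 2730.3784 rpm, dir flips to −; running = −2730.3784
Stage 2 [37T→79T]: ω = 2730.3784×37/79 = 1278.7848 rpm, dir flips to +; running = +1278.7848
Stage 3 [96T→80T]: ω = 1278.7848×96/80 = 1534.5418 rpm, dir flips to −; running = −1534.5418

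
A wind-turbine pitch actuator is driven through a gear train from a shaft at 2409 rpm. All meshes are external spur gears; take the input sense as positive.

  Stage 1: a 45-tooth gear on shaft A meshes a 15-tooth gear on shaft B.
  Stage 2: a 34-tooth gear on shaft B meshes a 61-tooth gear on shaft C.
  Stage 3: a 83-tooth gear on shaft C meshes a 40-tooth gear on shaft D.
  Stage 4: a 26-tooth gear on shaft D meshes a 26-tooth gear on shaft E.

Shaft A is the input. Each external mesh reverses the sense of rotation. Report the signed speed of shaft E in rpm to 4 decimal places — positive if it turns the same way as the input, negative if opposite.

Stage 1 [45T→15T]: ω = 2409.0000×45/15 = 7227.0000 rpm, dir flips to −; running = −7227.0000
Stage 2 [34T→61T]: ω = 7227.0000×34/61 = 4028.1639 rpm, dir flips to +; running = +4028.1639
Stage 3 [83T→40T]: ω = 4028.1639×83/40 = 8358.4402 rpm, dir flips to −; running = −8358.4402
Stage 4 [26T→26T]: ω = 8358.4402×26/26 = 8358.4402 rpm, dir flips to +; running = +8358.4402

+8358.4402 rpm (same as input, |ω| = 8358.4402 rpm)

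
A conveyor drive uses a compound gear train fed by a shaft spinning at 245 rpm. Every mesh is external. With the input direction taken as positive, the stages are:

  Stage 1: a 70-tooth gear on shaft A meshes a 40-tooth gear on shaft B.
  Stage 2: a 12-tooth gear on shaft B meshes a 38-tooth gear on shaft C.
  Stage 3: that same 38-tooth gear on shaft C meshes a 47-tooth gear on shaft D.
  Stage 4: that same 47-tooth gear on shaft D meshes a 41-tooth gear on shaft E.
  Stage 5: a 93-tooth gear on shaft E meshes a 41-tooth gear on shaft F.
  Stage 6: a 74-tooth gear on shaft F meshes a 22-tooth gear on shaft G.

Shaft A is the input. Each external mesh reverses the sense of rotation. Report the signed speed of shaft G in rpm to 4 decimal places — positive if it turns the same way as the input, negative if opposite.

Stage 1 [70T→40T]: ω = 245.0000×70/40 = 428.7500 rpm, dir flips to −; running = −428.7500
Stage 2 [12T→38T]: ω = 428.7500×12/38 = 135.3947 rpm, dir flips to +; running = +135.3947
Stage 3 [38T→47T]: ω = 135.3947×38/47 = 109.4681 rpm, dir flips to −; running = −109.4681
Stage 4 [47T→41T]: ω = 109.4681×47/41 = 125.4878 rpm, dir flips to +; running = +125.4878
Stage 5 [93T→41T]: ω = 125.4878×93/41 = 284.6431 rpm, dir flips to −; running = −284.6431
Stage 6 [74T→22T]: ω = 284.6431×74/22 = 957.4358 rpm, dir flips to +; running = +957.4358

+957.4358 rpm (same as input, |ω| = 957.4358 rpm)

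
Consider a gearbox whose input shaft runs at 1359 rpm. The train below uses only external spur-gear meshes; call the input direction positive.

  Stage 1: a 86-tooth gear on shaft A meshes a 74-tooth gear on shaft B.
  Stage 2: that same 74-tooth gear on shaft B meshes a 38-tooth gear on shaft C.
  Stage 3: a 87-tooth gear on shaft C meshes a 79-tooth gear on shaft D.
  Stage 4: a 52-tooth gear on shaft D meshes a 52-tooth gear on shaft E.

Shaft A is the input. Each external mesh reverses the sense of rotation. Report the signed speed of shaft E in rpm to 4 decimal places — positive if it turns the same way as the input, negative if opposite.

+3387.0879 rpm (same as input, |ω| = 3387.0879 rpm)

Stage 1 [86T→74T]: ω = 1359.0000×86/74 = 1579.3784 rpm, dir flips to −; running = −1579.3784
Stage 2 [74T→38T]: ω = 1579.3784×74/38 = 3075.6316 rpm, dir flips to +; running = +3075.6316
Stage 3 [87T→79T]: ω = 3075.6316×87/79 = 3387.0879 rpm, dir flips to −; running = −3387.0879
Stage 4 [52T→52T]: ω = 3387.0879×52/52 = 3387.0879 rpm, dir flips to +; running = +3387.0879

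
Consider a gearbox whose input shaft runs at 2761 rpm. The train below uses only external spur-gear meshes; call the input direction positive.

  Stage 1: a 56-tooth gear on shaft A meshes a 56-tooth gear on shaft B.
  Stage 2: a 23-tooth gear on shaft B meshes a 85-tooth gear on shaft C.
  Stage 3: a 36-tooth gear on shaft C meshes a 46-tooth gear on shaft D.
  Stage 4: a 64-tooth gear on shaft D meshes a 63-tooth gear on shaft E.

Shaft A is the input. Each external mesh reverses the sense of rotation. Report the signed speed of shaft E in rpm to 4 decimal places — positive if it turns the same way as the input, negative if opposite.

+593.9630 rpm (same as input, |ω| = 593.9630 rpm)

Stage 1 [56T→56T]: ω = 2761.0000×56/56 = 2761.0000 rpm, dir flips to −; running = −2761.0000
Stage 2 [23T→85T]: ω = 2761.0000×23/85 = 747.0941 rpm, dir flips to +; running = +747.0941
Stage 3 [36T→46T]: ω = 747.0941×36/46 = 584.6824 rpm, dir flips to −; running = −584.6824
Stage 4 [64T→63T]: ω = 584.6824×64/63 = 593.9630 rpm, dir flips to +; running = +593.9630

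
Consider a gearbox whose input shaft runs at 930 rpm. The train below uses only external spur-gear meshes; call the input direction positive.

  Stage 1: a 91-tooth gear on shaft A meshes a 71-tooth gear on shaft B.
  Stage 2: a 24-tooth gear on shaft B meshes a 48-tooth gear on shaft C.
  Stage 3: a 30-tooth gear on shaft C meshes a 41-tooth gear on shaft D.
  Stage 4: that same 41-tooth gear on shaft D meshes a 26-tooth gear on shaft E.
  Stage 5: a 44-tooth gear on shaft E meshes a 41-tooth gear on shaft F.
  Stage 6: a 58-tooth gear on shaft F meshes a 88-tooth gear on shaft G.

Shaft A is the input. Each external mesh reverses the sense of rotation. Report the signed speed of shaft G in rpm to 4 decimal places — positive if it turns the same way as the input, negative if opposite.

+486.4050 rpm (same as input, |ω| = 486.4050 rpm)

Stage 1 [91T→71T]: ω = 930.0000×91/71 = 1191.9718 rpm, dir flips to −; running = −1191.9718
Stage 2 [24T→48T]: ω = 1191.9718×24/48 = 595.9859 rpm, dir flips to +; running = +595.9859
Stage 3 [30T→41T]: ω = 595.9859×30/41 = 436.0873 rpm, dir flips to −; running = −436.0873
Stage 4 [41T→26T]: ω = 436.0873×41/26 = 687.6761 rpm, dir flips to +; running = +687.6761
Stage 5 [44T→41T]: ω = 687.6761×44/41 = 737.9938 rpm, dir flips to −; running = −737.9938
Stage 6 [58T→88T]: ω = 737.9938×58/88 = 486.4050 rpm, dir flips to +; running = +486.4050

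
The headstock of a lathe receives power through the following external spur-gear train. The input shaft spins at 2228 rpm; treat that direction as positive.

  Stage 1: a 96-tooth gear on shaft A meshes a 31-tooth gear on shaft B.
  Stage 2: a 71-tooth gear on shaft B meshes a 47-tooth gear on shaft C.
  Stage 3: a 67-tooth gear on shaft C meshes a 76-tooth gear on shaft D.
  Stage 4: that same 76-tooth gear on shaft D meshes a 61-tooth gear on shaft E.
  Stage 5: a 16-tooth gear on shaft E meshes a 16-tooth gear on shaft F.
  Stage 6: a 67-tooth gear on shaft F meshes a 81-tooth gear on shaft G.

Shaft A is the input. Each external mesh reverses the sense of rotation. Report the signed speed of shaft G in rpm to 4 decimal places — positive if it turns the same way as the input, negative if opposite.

+9469.3456 rpm (same as input, |ω| = 9469.3456 rpm)

Stage 1 [96T→31T]: ω = 2228.0000×96/31 = 6899.6129 rpm, dir flips to −; running = −6899.6129
Stage 2 [71T→47T]: ω = 6899.6129×71/47 = 10422.8195 rpm, dir flips to +; running = +10422.8195
Stage 3 [67T→76T]: ω = 10422.8195×67/76 = 9188.5382 rpm, dir flips to −; running = −9188.5382
Stage 4 [76T→61T]: ω = 9188.5382×76/61 = 11448.0149 rpm, dir flips to +; running = +11448.0149
Stage 5 [16T→16T]: ω = 11448.0149×16/16 = 11448.0149 rpm, dir flips to −; running = −11448.0149
Stage 6 [67T→81T]: ω = 11448.0149×67/81 = 9469.3456 rpm, dir flips to +; running = +9469.3456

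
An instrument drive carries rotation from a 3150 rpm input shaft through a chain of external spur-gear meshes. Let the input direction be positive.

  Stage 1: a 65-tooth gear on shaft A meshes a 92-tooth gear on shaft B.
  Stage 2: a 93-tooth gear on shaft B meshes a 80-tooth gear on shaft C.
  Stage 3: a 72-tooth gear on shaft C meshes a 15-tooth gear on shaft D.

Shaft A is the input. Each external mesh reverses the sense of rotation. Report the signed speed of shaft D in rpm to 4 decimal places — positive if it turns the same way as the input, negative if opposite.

-12418.5326 rpm (opposite to input, |ω| = 12418.5326 rpm)

Stage 1 [65T→92T]: ω = 3150.0000×65/92 = 2225.5435 rpm, dir flips to −; running = −2225.5435
Stage 2 [93T→80T]: ω = 2225.5435×93/80 = 2587.1943 rpm, dir flips to +; running = +2587.1943
Stage 3 [72T→15T]: ω = 2587.1943×72/15 = 12418.5326 rpm, dir flips to −; running = −12418.5326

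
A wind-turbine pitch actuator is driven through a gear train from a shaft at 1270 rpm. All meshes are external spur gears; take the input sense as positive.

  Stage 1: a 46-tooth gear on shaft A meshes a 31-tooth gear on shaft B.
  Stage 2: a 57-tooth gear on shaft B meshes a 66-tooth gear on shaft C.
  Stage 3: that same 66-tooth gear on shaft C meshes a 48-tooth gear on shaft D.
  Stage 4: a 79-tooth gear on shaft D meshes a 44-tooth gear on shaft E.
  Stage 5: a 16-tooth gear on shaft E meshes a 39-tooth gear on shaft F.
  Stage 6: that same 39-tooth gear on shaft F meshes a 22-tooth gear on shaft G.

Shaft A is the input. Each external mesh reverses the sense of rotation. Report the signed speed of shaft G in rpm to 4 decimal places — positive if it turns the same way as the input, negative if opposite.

+2922.1681 rpm (same as input, |ω| = 2922.1681 rpm)

Stage 1 [46T→31T]: ω = 1270.0000×46/31 = 1884.5161 rpm, dir flips to −; running = −1884.5161
Stage 2 [57T→66T]: ω = 1884.5161×57/66 = 1627.5367 rpm, dir flips to +; running = +1627.5367
Stage 3 [66T→48T]: ω = 1627.5367×66/48 = 2237.8629 rpm, dir flips to −; running = −2237.8629
Stage 4 [79T→44T]: ω = 2237.8629×79/44 = 4017.9811 rpm, dir flips to +; running = +4017.9811
Stage 5 [16T→39T]: ω = 4017.9811×16/39 = 1648.4025 rpm, dir flips to −; running = −1648.4025
Stage 6 [39T→22T]: ω = 1648.4025×39/22 = 2922.1681 rpm, dir flips to +; running = +2922.1681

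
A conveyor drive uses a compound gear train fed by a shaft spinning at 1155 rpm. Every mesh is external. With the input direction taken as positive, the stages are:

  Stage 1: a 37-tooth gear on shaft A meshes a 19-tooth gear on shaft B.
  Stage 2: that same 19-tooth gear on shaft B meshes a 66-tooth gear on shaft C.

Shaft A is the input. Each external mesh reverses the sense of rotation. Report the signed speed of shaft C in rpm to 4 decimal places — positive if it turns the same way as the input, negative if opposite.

+647.5000 rpm (same as input, |ω| = 647.5000 rpm)

Stage 1 [37T→19T]: ω = 1155.0000×37/19 = 2249.2105 rpm, dir flips to −; running = −2249.2105
Stage 2 [19T→66T]: ω = 2249.2105×19/66 = 647.5000 rpm, dir flips to +; running = +647.5000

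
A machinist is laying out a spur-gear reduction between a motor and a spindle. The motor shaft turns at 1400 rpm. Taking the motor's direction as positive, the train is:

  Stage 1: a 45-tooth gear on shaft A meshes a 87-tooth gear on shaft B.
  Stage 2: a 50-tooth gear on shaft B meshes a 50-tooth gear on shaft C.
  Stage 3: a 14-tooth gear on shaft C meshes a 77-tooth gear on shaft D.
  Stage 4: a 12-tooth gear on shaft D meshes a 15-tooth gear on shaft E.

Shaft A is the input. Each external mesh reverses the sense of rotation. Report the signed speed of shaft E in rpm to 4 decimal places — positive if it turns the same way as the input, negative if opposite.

Stage 1 [45T→87T]: ω = 1400.0000×45/87 = 724.1379 rpm, dir flips to −; running = −724.1379
Stage 2 [50T→50T]: ω = 724.1379×50/50 = 724.1379 rpm, dir flips to +; running = +724.1379
Stage 3 [14T→77T]: ω = 724.1379×14/77 = 131.6614 rpm, dir flips to −; running = −131.6614
Stage 4 [12T→15T]: ω = 131.6614×12/15 = 105.3292 rpm, dir flips to +; running = +105.3292

+105.3292 rpm (same as input, |ω| = 105.3292 rpm)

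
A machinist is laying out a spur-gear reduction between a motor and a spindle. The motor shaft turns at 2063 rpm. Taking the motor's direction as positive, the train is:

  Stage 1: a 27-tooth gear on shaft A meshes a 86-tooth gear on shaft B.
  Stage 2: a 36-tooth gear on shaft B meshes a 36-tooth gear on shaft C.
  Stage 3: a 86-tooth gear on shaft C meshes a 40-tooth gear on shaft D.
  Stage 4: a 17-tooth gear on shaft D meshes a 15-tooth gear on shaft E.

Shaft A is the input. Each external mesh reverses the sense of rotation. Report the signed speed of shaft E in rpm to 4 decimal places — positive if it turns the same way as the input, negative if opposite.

+1578.1950 rpm (same as input, |ω| = 1578.1950 rpm)

Stage 1 [27T→86T]: ω = 2063.0000×27/86 = 647.6860 rpm, dir flips to −; running = −647.6860
Stage 2 [36T→36T]: ω = 647.6860×36/36 = 647.6860 rpm, dir flips to +; running = +647.6860
Stage 3 [86T→40T]: ω = 647.6860×86/40 = 1392.5250 rpm, dir flips to −; running = −1392.5250
Stage 4 [17T→15T]: ω = 1392.5250×17/15 = 1578.1950 rpm, dir flips to +; running = +1578.1950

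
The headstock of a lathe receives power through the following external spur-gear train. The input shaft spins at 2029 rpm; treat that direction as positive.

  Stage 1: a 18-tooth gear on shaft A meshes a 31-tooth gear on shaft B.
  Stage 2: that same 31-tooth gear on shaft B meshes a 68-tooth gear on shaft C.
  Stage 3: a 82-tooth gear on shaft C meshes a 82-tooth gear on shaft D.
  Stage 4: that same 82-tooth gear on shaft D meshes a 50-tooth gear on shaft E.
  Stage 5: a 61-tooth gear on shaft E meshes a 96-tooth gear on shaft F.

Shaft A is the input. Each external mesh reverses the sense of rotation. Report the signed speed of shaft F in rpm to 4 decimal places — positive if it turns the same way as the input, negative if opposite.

-559.6907 rpm (opposite to input, |ω| = 559.6907 rpm)

Stage 1 [18T→31T]: ω = 2029.0000×18/31 = 1178.1290 rpm, dir flips to −; running = −1178.1290
Stage 2 [31T→68T]: ω = 1178.1290×31/68 = 537.0882 rpm, dir flips to +; running = +537.0882
Stage 3 [82T→82T]: ω = 537.0882×82/82 = 537.0882 rpm, dir flips to −; running = −537.0882
Stage 4 [82T→50T]: ω = 537.0882×82/50 = 880.8247 rpm, dir flips to +; running = +880.8247
Stage 5 [61T→96T]: ω = 880.8247×61/96 = 559.6907 rpm, dir flips to −; running = −559.6907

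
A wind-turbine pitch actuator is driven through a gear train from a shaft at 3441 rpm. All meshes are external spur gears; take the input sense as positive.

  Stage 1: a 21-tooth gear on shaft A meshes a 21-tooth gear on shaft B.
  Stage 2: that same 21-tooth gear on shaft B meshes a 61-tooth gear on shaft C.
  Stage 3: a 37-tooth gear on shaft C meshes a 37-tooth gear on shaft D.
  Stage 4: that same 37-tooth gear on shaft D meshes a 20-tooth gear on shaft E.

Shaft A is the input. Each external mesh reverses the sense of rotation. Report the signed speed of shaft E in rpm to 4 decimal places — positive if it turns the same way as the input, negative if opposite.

+2191.5221 rpm (same as input, |ω| = 2191.5221 rpm)

Stage 1 [21T→21T]: ω = 3441.0000×21/21 = 3441.0000 rpm, dir flips to −; running = −3441.0000
Stage 2 [21T→61T]: ω = 3441.0000×21/61 = 1184.6066 rpm, dir flips to +; running = +1184.6066
Stage 3 [37T→37T]: ω = 1184.6066×37/37 = 1184.6066 rpm, dir flips to −; running = −1184.6066
Stage 4 [37T→20T]: ω = 1184.6066×37/20 = 2191.5221 rpm, dir flips to +; running = +2191.5221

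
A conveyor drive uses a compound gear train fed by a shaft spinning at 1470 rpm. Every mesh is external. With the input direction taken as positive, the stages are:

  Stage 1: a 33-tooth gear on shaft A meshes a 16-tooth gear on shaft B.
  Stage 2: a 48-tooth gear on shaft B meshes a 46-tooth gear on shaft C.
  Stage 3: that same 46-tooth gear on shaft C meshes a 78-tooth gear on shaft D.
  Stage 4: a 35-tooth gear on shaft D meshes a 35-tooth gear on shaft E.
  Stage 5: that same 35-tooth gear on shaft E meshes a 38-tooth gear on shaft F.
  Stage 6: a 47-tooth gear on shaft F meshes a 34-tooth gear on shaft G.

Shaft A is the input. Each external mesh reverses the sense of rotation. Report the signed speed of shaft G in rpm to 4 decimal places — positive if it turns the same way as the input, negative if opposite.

+2375.5344 rpm (same as input, |ω| = 2375.5344 rpm)

Stage 1 [33T→16T]: ω = 1470.0000×33/16 = 3031.8750 rpm, dir flips to −; running = −3031.8750
Stage 2 [48T→46T]: ω = 3031.8750×48/46 = 3163.6957 rpm, dir flips to +; running = +3163.6957
Stage 3 [46T→78T]: ω = 3163.6957×46/78 = 1865.7692 rpm, dir flips to −; running = −1865.7692
Stage 4 [35T→35T]: ω = 1865.7692×35/35 = 1865.7692 rpm, dir flips to +; running = +1865.7692
Stage 5 [35T→38T]: ω = 1865.7692×35/38 = 1718.4717 rpm, dir flips to −; running = −1718.4717
Stage 6 [47T→34T]: ω = 1718.4717×47/34 = 2375.5344 rpm, dir flips to +; running = +2375.5344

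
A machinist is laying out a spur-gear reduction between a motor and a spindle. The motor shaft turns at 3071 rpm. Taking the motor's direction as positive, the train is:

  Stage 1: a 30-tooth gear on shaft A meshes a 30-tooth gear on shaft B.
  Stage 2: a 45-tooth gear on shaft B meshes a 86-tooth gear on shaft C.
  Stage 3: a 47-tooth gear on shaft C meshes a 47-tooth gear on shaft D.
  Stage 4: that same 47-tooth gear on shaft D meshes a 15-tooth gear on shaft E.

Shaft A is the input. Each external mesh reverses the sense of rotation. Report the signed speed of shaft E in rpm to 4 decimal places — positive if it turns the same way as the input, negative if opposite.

Stage 1 [30T→30T]: ω = 3071.0000×30/30 = 3071.0000 rpm, dir flips to −; running = −3071.0000
Stage 2 [45T→86T]: ω = 3071.0000×45/86 = 1606.9186 rpm, dir flips to +; running = +1606.9186
Stage 3 [47T→47T]: ω = 1606.9186×47/47 = 1606.9186 rpm, dir flips to −; running = −1606.9186
Stage 4 [47T→15T]: ω = 1606.9186×47/15 = 5035.0116 rpm, dir flips to +; running = +5035.0116

+5035.0116 rpm (same as input, |ω| = 5035.0116 rpm)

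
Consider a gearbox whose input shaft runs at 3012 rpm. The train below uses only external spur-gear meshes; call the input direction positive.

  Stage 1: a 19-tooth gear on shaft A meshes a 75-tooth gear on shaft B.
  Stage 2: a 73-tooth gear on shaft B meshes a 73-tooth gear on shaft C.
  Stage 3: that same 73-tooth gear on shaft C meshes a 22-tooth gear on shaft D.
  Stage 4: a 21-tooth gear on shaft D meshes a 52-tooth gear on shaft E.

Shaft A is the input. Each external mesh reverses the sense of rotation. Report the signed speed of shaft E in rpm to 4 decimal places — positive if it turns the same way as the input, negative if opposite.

+1022.5003 rpm (same as input, |ω| = 1022.5003 rpm)

Stage 1 [19T→75T]: ω = 3012.0000×19/75 = 763.0400 rpm, dir flips to −; running = −763.0400
Stage 2 [73T→73T]: ω = 763.0400×73/73 = 763.0400 rpm, dir flips to +; running = +763.0400
Stage 3 [73T→22T]: ω = 763.0400×73/22 = 2531.9055 rpm, dir flips to −; running = −2531.9055
Stage 4 [21T→52T]: ω = 2531.9055×21/52 = 1022.5003 rpm, dir flips to +; running = +1022.5003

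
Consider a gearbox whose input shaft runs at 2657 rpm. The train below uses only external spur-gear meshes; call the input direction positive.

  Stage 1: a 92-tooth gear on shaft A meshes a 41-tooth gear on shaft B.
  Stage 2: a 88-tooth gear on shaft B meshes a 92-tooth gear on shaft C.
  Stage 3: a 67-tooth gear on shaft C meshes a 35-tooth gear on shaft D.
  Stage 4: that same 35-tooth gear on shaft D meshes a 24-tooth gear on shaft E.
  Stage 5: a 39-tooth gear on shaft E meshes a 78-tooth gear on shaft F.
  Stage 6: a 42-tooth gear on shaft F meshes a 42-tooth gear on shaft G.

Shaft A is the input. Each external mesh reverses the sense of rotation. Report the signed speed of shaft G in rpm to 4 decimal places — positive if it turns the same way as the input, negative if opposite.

+7960.1992 rpm (same as input, |ω| = 7960.1992 rpm)

Stage 1 [92T→41T]: ω = 2657.0000×92/41 = 5962.0488 rpm, dir flips to −; running = −5962.0488
Stage 2 [88T→92T]: ω = 5962.0488×88/92 = 5702.8293 rpm, dir flips to +; running = +5702.8293
Stage 3 [67T→35T]: ω = 5702.8293×67/35 = 10916.8446 rpm, dir flips to −; running = −10916.8446
Stage 4 [35T→24T]: ω = 10916.8446×35/24 = 15920.3984 rpm, dir flips to +; running = +15920.3984
Stage 5 [39T→78T]: ω = 15920.3984×39/78 = 7960.1992 rpm, dir flips to −; running = −7960.1992
Stage 6 [42T→42T]: ω = 7960.1992×42/42 = 7960.1992 rpm, dir flips to +; running = +7960.1992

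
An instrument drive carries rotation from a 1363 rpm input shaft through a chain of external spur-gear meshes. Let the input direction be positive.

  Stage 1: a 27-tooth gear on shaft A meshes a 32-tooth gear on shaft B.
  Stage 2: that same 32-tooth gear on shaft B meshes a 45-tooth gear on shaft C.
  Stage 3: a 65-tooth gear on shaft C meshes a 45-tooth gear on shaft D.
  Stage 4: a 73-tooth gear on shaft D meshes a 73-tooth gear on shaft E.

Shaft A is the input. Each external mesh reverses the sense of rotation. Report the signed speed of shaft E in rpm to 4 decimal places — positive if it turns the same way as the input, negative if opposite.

Stage 1 [27T→32T]: ω = 1363.0000×27/32 = 1150.0312 rpm, dir flips to −; running = −1150.0312
Stage 2 [32T→45T]: ω = 1150.0312×32/45 = 817.8000 rpm, dir flips to +; running = +817.8000
Stage 3 [65T→45T]: ω = 817.8000×65/45 = 1181.2667 rpm, dir flips to −; running = −1181.2667
Stage 4 [73T→73T]: ω = 1181.2667×73/73 = 1181.2667 rpm, dir flips to +; running = +1181.2667

+1181.2667 rpm (same as input, |ω| = 1181.2667 rpm)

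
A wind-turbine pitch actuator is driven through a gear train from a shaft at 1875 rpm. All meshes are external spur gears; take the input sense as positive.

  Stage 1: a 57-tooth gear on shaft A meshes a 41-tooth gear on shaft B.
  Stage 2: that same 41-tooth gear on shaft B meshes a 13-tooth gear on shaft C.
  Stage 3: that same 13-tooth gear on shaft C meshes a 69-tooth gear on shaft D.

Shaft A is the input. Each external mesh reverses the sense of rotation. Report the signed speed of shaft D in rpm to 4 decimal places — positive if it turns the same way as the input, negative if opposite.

Stage 1 [57T→41T]: ω = 1875.0000×57/41 = 2606.7073 rpm, dir flips to −; running = −2606.7073
Stage 2 [41T→13T]: ω = 2606.7073×41/13 = 8221.1538 rpm, dir flips to +; running = +8221.1538
Stage 3 [13T→69T]: ω = 8221.1538×13/69 = 1548.9130 rpm, dir flips to −; running = −1548.9130

-1548.9130 rpm (opposite to input, |ω| = 1548.9130 rpm)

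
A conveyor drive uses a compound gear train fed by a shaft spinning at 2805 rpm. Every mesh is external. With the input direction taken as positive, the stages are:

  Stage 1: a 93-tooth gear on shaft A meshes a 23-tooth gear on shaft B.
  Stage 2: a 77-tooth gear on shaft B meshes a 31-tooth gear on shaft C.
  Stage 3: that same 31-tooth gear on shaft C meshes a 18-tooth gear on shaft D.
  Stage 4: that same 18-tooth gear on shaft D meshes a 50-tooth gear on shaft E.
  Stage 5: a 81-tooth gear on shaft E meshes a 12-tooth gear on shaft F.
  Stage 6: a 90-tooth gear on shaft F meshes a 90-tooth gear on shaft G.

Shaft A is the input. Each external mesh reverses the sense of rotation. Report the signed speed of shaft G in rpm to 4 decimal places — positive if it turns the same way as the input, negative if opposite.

Stage 1 [93T→23T]: ω = 2805.0000×93/23 = 11341.9565 rpm, dir flips to −; running = −11341.9565
Stage 2 [77T→31T]: ω = 11341.9565×77/31 = 28171.9565 rpm, dir flips to +; running = +28171.9565
Stage 3 [31T→18T]: ω = 28171.9565×31/18 = 48518.3696 rpm, dir flips to −; running = −48518.3696
Stage 4 [18T→50T]: ω = 48518.3696×18/50 = 17466.6130 rpm, dir flips to +; running = +17466.6130
Stage 5 [81T→12T]: ω = 17466.6130×81/12 = 117899.6380 rpm, dir flips to −; running = −117899.6380
Stage 6 [90T→90T]: ω = 117899.6380×90/90 = 117899.6380 rpm, dir flips to +; running = +117899.6380

+117899.6380 rpm (same as input, |ω| = 117899.6380 rpm)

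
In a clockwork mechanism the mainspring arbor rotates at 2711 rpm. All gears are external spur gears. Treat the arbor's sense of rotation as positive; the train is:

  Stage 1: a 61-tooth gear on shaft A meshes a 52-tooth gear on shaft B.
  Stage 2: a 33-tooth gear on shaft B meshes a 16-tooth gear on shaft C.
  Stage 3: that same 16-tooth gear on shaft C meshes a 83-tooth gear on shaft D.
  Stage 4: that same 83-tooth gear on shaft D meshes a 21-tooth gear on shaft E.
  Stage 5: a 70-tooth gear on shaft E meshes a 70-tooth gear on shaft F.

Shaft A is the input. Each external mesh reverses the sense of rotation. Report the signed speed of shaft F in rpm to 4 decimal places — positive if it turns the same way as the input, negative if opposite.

-4997.4753 rpm (opposite to input, |ω| = 4997.4753 rpm)

Stage 1 [61T→52T]: ω = 2711.0000×61/52 = 3180.2115 rpm, dir flips to −; running = −3180.2115
Stage 2 [33T→16T]: ω = 3180.2115×33/16 = 6559.1863 rpm, dir flips to +; running = +6559.1863
Stage 3 [16T→83T]: ω = 6559.1863×16/83 = 1264.4215 rpm, dir flips to −; running = −1264.4215
Stage 4 [83T→21T]: ω = 1264.4215×83/21 = 4997.4753 rpm, dir flips to +; running = +4997.4753
Stage 5 [70T→70T]: ω = 4997.4753×70/70 = 4997.4753 rpm, dir flips to −; running = −4997.4753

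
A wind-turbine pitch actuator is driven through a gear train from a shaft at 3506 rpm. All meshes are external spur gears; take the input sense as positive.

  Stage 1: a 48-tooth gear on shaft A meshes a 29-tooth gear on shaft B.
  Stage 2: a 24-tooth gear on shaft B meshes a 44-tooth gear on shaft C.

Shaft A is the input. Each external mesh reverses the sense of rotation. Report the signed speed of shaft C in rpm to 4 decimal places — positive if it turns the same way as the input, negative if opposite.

Stage 1 [48T→29T]: ω = 3506.0000×48/29 = 5803.0345 rpm, dir flips to −; running = −5803.0345
Stage 2 [24T→44T]: ω = 5803.0345×24/44 = 3165.2915 rpm, dir flips to +; running = +3165.2915

+3165.2915 rpm (same as input, |ω| = 3165.2915 rpm)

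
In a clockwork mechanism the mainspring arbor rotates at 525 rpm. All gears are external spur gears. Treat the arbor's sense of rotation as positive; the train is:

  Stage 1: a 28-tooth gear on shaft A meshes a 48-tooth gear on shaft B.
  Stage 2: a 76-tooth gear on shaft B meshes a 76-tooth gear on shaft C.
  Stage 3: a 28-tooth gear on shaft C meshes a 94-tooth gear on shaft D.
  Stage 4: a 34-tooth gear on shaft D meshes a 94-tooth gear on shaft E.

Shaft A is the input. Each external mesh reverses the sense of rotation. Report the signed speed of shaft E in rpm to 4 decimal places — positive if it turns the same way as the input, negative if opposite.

Stage 1 [28T→48T]: ω = 525.0000×28/48 = 306.2500 rpm, dir flips to −; running = −306.2500
Stage 2 [76T→76T]: ω = 306.2500×76/76 = 306.2500 rpm, dir flips to +; running = +306.2500
Stage 3 [28T→94T]: ω = 306.2500×28/94 = 91.2234 rpm, dir flips to −; running = −91.2234
Stage 4 [34T→94T]: ω = 91.2234×34/94 = 32.9957 rpm, dir flips to +; running = +32.9957

+32.9957 rpm (same as input, |ω| = 32.9957 rpm)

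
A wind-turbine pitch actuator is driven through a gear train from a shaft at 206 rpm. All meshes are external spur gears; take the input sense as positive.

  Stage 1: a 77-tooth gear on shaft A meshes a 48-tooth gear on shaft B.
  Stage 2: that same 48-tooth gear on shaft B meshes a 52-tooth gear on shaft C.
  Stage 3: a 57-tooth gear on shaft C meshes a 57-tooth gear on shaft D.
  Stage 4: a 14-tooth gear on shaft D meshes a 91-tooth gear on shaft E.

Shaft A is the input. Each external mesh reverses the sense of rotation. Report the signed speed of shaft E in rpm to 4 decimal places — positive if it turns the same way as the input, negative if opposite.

Stage 1 [77T→48T]: ω = 206.0000×77/48 = 330.4583 rpm, dir flips to −; running = −330.4583
Stage 2 [48T→52T]: ω = 330.4583×48/52 = 305.0385 rpm, dir flips to +; running = +305.0385
Stage 3 [57T→57T]: ω = 305.0385×57/57 = 305.0385 rpm, dir flips to −; running = −305.0385
Stage 4 [14T→91T]: ω = 305.0385×14/91 = 46.9290 rpm, dir flips to +; running = +46.9290

+46.9290 rpm (same as input, |ω| = 46.9290 rpm)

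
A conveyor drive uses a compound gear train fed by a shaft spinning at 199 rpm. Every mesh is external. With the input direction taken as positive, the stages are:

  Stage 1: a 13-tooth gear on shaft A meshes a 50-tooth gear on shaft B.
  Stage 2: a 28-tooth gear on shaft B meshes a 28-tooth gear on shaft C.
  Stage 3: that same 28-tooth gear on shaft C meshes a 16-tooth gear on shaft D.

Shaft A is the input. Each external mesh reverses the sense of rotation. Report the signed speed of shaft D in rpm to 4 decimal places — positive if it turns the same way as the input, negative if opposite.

-90.5450 rpm (opposite to input, |ω| = 90.5450 rpm)

Stage 1 [13T→50T]: ω = 199.0000×13/50 = 51.7400 rpm, dir flips to −; running = −51.7400
Stage 2 [28T→28T]: ω = 51.7400×28/28 = 51.7400 rpm, dir flips to +; running = +51.7400
Stage 3 [28T→16T]: ω = 51.7400×28/16 = 90.5450 rpm, dir flips to −; running = −90.5450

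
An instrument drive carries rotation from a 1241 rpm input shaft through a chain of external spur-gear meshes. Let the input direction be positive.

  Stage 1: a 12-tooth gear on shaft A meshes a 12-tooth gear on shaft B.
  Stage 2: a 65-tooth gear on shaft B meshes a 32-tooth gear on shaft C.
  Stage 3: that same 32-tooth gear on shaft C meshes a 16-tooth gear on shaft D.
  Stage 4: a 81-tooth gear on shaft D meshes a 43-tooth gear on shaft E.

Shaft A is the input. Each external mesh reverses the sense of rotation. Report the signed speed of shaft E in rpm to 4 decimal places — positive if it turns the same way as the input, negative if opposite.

Stage 1 [12T→12T]: ω = 1241.0000×12/12 = 1241.0000 rpm, dir flips to −; running = −1241.0000
Stage 2 [65T→32T]: ω = 1241.0000×65/32 = 2520.7812 rpm, dir flips to +; running = +2520.7812
Stage 3 [32T→16T]: ω = 2520.7812×32/16 = 5041.5625 rpm, dir flips to −; running = −5041.5625
Stage 4 [81T→43T]: ω = 5041.5625×81/43 = 9496.8968 rpm, dir flips to +; running = +9496.8968

+9496.8968 rpm (same as input, |ω| = 9496.8968 rpm)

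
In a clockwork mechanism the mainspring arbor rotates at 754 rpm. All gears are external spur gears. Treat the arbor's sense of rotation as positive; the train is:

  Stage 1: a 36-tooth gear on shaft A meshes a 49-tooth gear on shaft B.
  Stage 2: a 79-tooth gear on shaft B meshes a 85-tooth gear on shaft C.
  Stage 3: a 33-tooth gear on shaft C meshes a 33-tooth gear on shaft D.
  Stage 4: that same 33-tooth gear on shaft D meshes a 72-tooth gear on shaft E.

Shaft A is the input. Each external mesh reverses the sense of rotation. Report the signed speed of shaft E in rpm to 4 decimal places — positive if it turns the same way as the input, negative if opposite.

Stage 1 [36T→49T]: ω = 754.0000×36/49 = 553.9592 rpm, dir flips to −; running = −553.9592
Stage 2 [79T→85T]: ω = 553.9592×79/85 = 514.8562 rpm, dir flips to +; running = +514.8562
Stage 3 [33T→33T]: ω = 514.8562×33/33 = 514.8562 rpm, dir flips to −; running = −514.8562
Stage 4 [33T→72T]: ω = 514.8562×33/72 = 235.9758 rpm, dir flips to +; running = +235.9758

+235.9758 rpm (same as input, |ω| = 235.9758 rpm)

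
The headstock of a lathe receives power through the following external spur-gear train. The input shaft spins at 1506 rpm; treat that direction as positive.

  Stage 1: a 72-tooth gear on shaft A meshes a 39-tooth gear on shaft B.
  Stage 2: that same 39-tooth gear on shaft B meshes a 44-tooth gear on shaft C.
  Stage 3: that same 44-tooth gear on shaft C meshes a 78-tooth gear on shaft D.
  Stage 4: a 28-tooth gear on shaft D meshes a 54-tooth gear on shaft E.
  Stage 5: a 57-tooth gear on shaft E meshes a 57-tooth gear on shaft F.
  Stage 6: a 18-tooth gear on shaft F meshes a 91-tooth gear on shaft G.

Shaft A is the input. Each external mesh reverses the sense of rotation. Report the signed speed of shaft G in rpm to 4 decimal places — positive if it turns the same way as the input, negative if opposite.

Stage 1 [72T→39T]: ω = 1506.0000×72/39 = 2780.3077 rpm, dir flips to −; running = −2780.3077
Stage 2 [39T→44T]: ω = 2780.3077×39/44 = 2464.3636 rpm, dir flips to +; running = +2464.3636
Stage 3 [44T→78T]: ω = 2464.3636×44/78 = 1390.1538 rpm, dir flips to −; running = −1390.1538
Stage 4 [28T→54T]: ω = 1390.1538×28/54 = 720.8205 rpm, dir flips to +; running = +720.8205
Stage 5 [57T→57T]: ω = 720.8205×57/57 = 720.8205 rpm, dir flips to −; running = −720.8205
Stage 6 [18T→91T]: ω = 720.8205×18/91 = 142.5799 rpm, dir flips to +; running = +142.5799

+142.5799 rpm (same as input, |ω| = 142.5799 rpm)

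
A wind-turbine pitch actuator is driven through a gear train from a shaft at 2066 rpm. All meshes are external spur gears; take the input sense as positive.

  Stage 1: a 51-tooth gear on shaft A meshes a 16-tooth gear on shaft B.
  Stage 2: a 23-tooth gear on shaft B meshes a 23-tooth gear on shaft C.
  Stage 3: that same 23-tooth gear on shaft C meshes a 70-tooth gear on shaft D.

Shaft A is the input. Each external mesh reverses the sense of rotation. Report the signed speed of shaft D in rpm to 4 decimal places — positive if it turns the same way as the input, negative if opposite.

Stage 1 [51T→16T]: ω = 2066.0000×51/16 = 6585.3750 rpm, dir flips to −; running = −6585.3750
Stage 2 [23T→23T]: ω = 6585.3750×23/23 = 6585.3750 rpm, dir flips to +; running = +6585.3750
Stage 3 [23T→70T]: ω = 6585.3750×23/70 = 2163.7661 rpm, dir flips to −; running = −2163.7661

-2163.7661 rpm (opposite to input, |ω| = 2163.7661 rpm)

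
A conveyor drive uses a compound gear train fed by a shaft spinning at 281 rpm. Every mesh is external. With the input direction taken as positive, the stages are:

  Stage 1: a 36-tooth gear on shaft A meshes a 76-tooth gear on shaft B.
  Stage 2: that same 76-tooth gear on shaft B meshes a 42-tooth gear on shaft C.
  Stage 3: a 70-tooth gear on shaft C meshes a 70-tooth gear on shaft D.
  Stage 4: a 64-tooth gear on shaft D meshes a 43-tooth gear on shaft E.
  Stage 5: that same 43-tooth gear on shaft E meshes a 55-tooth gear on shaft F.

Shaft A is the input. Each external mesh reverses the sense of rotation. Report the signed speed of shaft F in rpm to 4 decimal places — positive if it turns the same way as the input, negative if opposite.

Stage 1 [36T→76T]: ω = 281.0000×36/76 = 133.1053 rpm, dir flips to −; running = −133.1053
Stage 2 [76T→42T]: ω = 133.1053×76/42 = 240.8571 rpm, dir flips to +; running = +240.8571
Stage 3 [70T→70T]: ω = 240.8571×70/70 = 240.8571 rpm, dir flips to −; running = −240.8571
Stage 4 [64T→43T]: ω = 240.8571×64/43 = 358.4850 rpm, dir flips to +; running = +358.4850
Stage 5 [43T→55T]: ω = 358.4850×43/55 = 280.2701 rpm, dir flips to −; running = −280.2701

-280.2701 rpm (opposite to input, |ω| = 280.2701 rpm)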